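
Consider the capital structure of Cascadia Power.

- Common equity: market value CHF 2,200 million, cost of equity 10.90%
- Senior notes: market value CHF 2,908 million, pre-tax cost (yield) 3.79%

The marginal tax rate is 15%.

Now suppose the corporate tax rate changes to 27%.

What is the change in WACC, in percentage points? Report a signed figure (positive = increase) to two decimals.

-0.26 pp

Current WACC:
Total capital V = 2200 + 2908 = 5108.
Equity: weight = 2200/5108 = 0.4307; cost = 10.9%.
Senior notes: weight = 2908/5108 = 0.5693; after-tax cost = 3.79% × (1 − 15%) = 3.2215%.
WACC = 0.4307 × 10.9000% + 0.5693 × 3.2215% = 6.5286%.
After the change:
Total capital V = 2200 + 2908 = 5108.
Equity: weight = 2200/5108 = 0.4307; cost = 10.9%.
Senior notes: weight = 2908/5108 = 0.5693; after-tax cost = 3.79% × (1 − 27%) = 2.7667%.
WACC = 0.4307 × 10.9000% + 0.5693 × 2.7667% = 6.2697%.
Change in WACC = 6.2697% − 6.5286% = -0.2589 pp.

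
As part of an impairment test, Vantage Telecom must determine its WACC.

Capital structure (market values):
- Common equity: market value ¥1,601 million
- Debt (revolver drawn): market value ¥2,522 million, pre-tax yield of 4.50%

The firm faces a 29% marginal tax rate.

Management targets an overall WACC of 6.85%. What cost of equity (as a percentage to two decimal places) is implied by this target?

Total capital V = 1601 + 2522 = 4123.
Equity weight = 1601/4123 = 0.3883.
Revolver drawn weight = 2522/4123 = 0.6117.
Debt contribution = 0.6117 × 4.5% × (1 − 29%) = 1.9544%.
Required equity contribution = 6.85% − 1.9544% = 4.8956%.
Re = 4.8956% / 0.3883 = 12.6076%.

12.61%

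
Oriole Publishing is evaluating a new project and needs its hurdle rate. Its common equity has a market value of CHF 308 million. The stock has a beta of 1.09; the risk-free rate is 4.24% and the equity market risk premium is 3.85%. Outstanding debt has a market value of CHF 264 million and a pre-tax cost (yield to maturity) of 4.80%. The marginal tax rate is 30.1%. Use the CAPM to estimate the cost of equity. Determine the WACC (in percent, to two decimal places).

6.09%

Cost of equity via CAPM: Re = 4.24% + 1.09 × 3.85% = 8.4365%.
Total capital V = 308 + 264 = 572.
Equity: weight = 308/572 = 0.5385; cost = 8.4365%.
Debt: weight = 264/572 = 0.4615; after-tax cost = 4.8% × (1 − 30.1%) = 3.3552%.
WACC = 0.5385 × 8.4365% + 0.4615 × 3.3552% = 6.0913%.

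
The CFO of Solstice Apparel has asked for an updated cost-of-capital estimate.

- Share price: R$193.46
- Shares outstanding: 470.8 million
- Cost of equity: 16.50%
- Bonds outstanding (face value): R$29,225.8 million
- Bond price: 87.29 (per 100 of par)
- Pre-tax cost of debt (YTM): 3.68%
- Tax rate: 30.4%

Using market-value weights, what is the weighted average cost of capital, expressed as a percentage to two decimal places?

13.45%

Market value of equity E = 193.46 × 470.8m = 91080.968m. Market value of debt D = 29225.8m × 87.29/100 = 25511.20082m.
Total capital V = 91080.968 + 25511.20082 = 116592.16882.
Equity: weight = 91080.968/116592.16882 = 0.7812; cost = 16.5%.
Bonds outstanding: weight = 25511.20082/116592.16882 = 0.2188; after-tax cost = 3.68% × (1 − 30.4%) = 2.5613%.
WACC = 0.7812 × 16.5000% + 0.2188 × 2.5613% = 13.4501%.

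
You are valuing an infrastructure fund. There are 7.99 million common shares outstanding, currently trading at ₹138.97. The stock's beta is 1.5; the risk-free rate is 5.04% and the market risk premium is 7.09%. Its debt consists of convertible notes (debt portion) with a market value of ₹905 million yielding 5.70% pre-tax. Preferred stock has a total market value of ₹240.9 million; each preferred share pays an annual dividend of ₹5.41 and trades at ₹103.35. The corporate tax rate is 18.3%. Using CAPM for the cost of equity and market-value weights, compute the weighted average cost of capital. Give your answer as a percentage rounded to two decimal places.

Cost of equity via CAPM: Re = 5.04% + 1.5 × 7.09% = 15.6750%.
Cost of preferred: Rp = 5.41 / 103.35 = 5.2346%.
Market value of equity E = 138.97 × 7.99m = 1110.3703m.
Total capital V = 1110.3703 + 240.9 + 905 = 2256.2703.
Equity: weight = 1110.3703/2256.2703 = 0.4921; cost = 15.675%.
Preferred: weight = 240.9/2256.2703 = 0.1068; cost = 5.2346%.
Convertible notes (debt portion): weight = 905/2256.2703 = 0.4011; after-tax cost = 5.7% × (1 − 18.3%) = 4.6569%.
WACC = 0.4921 × 15.6750% + 0.1068 × 5.2346% + 0.4011 × 4.6569% = 10.1409%.

10.14%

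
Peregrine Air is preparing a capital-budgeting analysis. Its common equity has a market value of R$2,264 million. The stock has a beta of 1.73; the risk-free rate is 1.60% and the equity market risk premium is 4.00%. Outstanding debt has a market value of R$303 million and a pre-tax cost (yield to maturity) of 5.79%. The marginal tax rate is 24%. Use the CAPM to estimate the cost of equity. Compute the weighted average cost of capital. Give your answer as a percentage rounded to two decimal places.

Cost of equity via CAPM: Re = 1.6% + 1.73 × 4.0% = 8.5200%.
Total capital V = 2264 + 303 = 2567.
Equity: weight = 2264/2567 = 0.8820; cost = 8.52%.
Debt: weight = 303/2567 = 0.1180; after-tax cost = 5.79% × (1 − 24%) = 4.4004%.
WACC = 0.8820 × 8.5200% + 0.1180 × 4.4004% = 8.0337%.

8.03%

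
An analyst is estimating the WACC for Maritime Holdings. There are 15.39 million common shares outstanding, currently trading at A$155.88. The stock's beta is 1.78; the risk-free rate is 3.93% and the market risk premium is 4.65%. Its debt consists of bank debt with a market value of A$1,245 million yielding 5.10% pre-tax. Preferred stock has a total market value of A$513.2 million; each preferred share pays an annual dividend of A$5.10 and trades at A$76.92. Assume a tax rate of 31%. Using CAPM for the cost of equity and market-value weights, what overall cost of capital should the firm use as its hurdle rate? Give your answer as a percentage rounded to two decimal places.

Cost of equity via CAPM: Re = 3.93% + 1.78 × 4.65% = 12.2070%.
Cost of preferred: Rp = 5.1 / 76.92 = 6.6303%.
Market value of equity E = 155.88 × 15.39m = 2398.9932m.
Total capital V = 2398.9932 + 513.2 + 1245 = 4157.1932.
Equity: weight = 2398.9932/4157.1932 = 0.5771; cost = 12.207%.
Preferred: weight = 513.2/4157.1932 = 0.1234; cost = 6.6303%.
Bank debt: weight = 1245/4157.1932 = 0.2995; after-tax cost = 5.1% × (1 − 31%) = 3.5190%.
WACC = 0.5771 × 12.2070% + 0.1234 × 6.6303% + 0.2995 × 3.5190% = 8.9167%.

8.92%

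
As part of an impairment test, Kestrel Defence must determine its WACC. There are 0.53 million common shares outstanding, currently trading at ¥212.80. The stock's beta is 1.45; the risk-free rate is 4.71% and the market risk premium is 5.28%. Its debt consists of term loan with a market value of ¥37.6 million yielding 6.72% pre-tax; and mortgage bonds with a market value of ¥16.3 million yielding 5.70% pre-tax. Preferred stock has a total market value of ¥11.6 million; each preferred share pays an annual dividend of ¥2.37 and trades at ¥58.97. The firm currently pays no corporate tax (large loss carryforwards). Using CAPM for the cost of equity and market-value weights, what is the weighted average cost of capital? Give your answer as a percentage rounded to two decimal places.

Cost of equity via CAPM: Re = 4.71% + 1.45 × 5.28% = 12.3660%.
Cost of preferred: Rp = 2.37 / 58.97 = 4.0190%.
Market value of equity E = 212.8 × 0.53m = 112.784m.
Total capital V = 112.784 + 11.6 + 37.6 + 16.3 = 178.284.
Equity: weight = 112.784/178.284 = 0.6326; cost = 12.366%.
Preferred: weight = 11.6/178.284 = 0.0651; cost = 4.019%.
Term loan: weight = 37.6/178.284 = 0.2109; after-tax cost = 6.72% × (1 − 0%) = 6.7200%.
Mortgage bonds: weight = 16.3/178.284 = 0.0914; after-tax cost = 5.7% × (1 − 0%) = 5.7000%.
WACC = 0.6326 × 12.3660% + 0.0651 × 4.0190% + 0.2109 × 6.7200% + 0.0914 × 5.7000% = 10.0227%.

10.02%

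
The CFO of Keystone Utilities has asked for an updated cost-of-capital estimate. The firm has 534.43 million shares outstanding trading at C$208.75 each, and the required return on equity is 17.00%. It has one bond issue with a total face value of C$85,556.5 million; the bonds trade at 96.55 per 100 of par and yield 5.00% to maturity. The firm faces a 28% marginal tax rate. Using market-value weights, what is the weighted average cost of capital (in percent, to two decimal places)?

11.30%

Market value of equity E = 208.75 × 534.43m = 111562.2625m. Market value of debt D = 85556.5m × 96.55/100 = 82604.80075m.
Total capital V = 111562.2625 + 82604.80075 = 194167.06325.
Equity: weight = 111562.2625/194167.06325 = 0.5746; cost = 17%.
Bonds outstanding: weight = 82604.80075/194167.06325 = 0.4254; after-tax cost = 5% × (1 − 28%) = 3.6000%.
WACC = 0.5746 × 17.0000% + 0.4254 × 3.6000% = 11.2992%.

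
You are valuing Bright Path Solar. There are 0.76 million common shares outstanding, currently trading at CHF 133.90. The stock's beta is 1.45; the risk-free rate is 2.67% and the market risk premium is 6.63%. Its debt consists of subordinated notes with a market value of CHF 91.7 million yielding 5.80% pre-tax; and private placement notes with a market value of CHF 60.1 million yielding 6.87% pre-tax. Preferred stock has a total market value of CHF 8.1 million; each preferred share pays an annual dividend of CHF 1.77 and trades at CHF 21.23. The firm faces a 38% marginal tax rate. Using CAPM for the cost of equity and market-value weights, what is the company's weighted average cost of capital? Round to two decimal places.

Cost of equity via CAPM: Re = 2.67% + 1.45 × 6.63% = 12.2835%.
Cost of preferred: Rp = 1.77 / 21.23 = 8.3373%.
Market value of equity E = 133.9 × 0.76m = 101.764m.
Total capital V = 101.764 + 8.1 + 91.7 + 60.1 = 261.664.
Equity: weight = 101.764/261.664 = 0.3889; cost = 12.2835%.
Preferred: weight = 8.1/261.664 = 0.0310; cost = 8.3373%.
Subordinated notes: weight = 91.7/261.664 = 0.3504; after-tax cost = 5.8% × (1 − 38%) = 3.5960%.
Private placement notes: weight = 60.1/261.664 = 0.2297; after-tax cost = 6.87% × (1 − 38%) = 4.2594%.
WACC = 0.3889 × 12.2835% + 0.0310 × 8.3373% + 0.3504 × 3.5960% + 0.2297 × 4.2594% = 7.2738%.

7.27%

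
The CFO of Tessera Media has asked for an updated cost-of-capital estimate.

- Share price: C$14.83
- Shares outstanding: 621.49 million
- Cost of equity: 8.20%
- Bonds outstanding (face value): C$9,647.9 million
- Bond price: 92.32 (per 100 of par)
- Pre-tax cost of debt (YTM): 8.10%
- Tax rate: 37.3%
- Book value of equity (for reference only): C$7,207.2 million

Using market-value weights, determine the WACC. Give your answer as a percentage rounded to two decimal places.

Market value of equity E = 14.83 × 621.49m = 9216.6967m. Market value of debt D = 9647.9m × 92.32/100 = 8906.94128m.
Total capital V = 9216.6967 + 8906.94128 = 18123.63798.
Equity: weight = 9216.6967/18123.63798 = 0.5085; cost = 8.2%.
Bonds outstanding: weight = 8906.94128/18123.63798 = 0.4915; after-tax cost = 8.1% × (1 − 37.3%) = 5.0787%.
WACC = 0.5085 × 8.2000% + 0.4915 × 5.0787% = 6.6660%.

6.67%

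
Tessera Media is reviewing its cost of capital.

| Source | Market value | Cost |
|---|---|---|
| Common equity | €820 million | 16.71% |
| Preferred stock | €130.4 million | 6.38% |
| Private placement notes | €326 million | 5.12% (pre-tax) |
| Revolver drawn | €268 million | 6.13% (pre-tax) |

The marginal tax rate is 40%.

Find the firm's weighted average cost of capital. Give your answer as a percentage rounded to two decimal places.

Total capital V = 820 + 130.4 + 326 + 268 = 1544.4.
Equity: weight = 820/1544.4 = 0.5310; cost = 16.71%.
Preferred: weight = 130.4/1544.4 = 0.0844; cost = 6.38%.
Private placement notes: weight = 326/1544.4 = 0.2111; after-tax cost = 5.12% × (1 − 40%) = 3.0720%.
Revolver drawn: weight = 268/1544.4 = 0.1735; after-tax cost = 6.13% × (1 − 40%) = 3.6780%.
WACC = 0.5310 × 16.7100% + 0.0844 × 6.3800% + 0.2111 × 3.0720% + 0.1735 × 3.6780% = 10.6976%.

10.70%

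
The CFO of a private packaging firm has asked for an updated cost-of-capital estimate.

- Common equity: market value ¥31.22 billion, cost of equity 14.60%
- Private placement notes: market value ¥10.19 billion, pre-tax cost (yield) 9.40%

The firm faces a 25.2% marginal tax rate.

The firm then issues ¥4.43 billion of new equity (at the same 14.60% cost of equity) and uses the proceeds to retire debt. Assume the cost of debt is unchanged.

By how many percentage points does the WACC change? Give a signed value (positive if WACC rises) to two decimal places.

Current WACC:
Total capital V = 31.22 + 10.19 = 41.41.
Equity: weight = 31.22/41.41 = 0.7539; cost = 14.6%.
Private placement notes: weight = 10.19/41.41 = 0.2461; after-tax cost = 9.4% × (1 − 25.2%) = 7.0312%.
WACC = 0.7539 × 14.6000% + 0.2461 × 7.0312% = 12.7375%.
After the change:
Total capital V = 35.65 + 5.76 = 41.41.
Equity: weight = 35.65/41.41 = 0.8609; cost = 14.6%.
Private placement notes: weight = 5.76/41.41 = 0.1391; after-tax cost = 9.4% × (1 − 25.2%) = 7.0312%.
WACC = 0.8609 × 14.6000% + 0.1391 × 7.0312% = 13.5472%.
Change in WACC = 13.5472% − 12.7375% = 0.8097 pp.

+0.81 pp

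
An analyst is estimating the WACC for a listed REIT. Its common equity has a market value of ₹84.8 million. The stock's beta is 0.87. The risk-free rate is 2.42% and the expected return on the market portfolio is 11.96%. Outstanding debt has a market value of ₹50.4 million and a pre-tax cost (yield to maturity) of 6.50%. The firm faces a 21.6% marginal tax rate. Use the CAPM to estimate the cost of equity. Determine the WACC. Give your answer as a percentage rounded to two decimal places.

Market risk premium = 11.96% − 2.42% = 9.54%.
Cost of equity via CAPM: Re = 2.42% + 0.87 × 9.54% = 10.7198%.
Total capital V = 84.8 + 50.4 = 135.2.
Equity: weight = 84.8/135.2 = 0.6272; cost = 10.7198%.
Debt: weight = 50.4/135.2 = 0.3728; after-tax cost = 6.5% × (1 − 21.6%) = 5.0960%.
WACC = 0.6272 × 10.7198% + 0.3728 × 5.0960% = 8.6234%.

8.62%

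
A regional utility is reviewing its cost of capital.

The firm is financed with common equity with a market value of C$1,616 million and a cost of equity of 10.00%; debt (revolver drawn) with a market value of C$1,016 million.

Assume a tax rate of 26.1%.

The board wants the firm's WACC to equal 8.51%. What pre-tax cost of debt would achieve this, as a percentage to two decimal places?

8.31%

Total capital V = 1616 + 1016 = 2632.
Equity weight = 1616/2632 = 0.6140.
Revolver drawn weight = 1016/2632 = 0.3860.
Equity contribution = 0.6140 × 10% = 6.1398%.
Remaining for debt = 8.51% − 6.1398% = 2.3702%.
Rd × (1 − 26.1%) × 0.3860 = 2.3702%  ⇒  Rd = 8.3086%.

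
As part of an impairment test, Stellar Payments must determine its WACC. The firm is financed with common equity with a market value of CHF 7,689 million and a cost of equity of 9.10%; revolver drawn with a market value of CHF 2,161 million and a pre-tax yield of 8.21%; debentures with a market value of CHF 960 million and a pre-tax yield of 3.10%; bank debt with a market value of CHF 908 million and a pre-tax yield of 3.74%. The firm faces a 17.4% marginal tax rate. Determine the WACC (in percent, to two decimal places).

Total capital V = 7689 + 2161 + 960 + 908 = 11718.
Equity: weight = 7689/11718 = 0.6562; cost = 9.1%.
Revolver drawn: weight = 2161/11718 = 0.1844; after-tax cost = 8.21% × (1 − 17.4%) = 6.7815%.
Debentures: weight = 960/11718 = 0.0819; after-tax cost = 3.1% × (1 − 17.4%) = 2.5606%.
Bank debt: weight = 908/11718 = 0.0775; after-tax cost = 3.74% × (1 − 17.4%) = 3.0892%.
WACC = 0.6562 × 9.1000% + 0.1844 × 6.7815% + 0.0819 × 2.5606% + 0.0775 × 3.0892% = 7.6709%.

7.67%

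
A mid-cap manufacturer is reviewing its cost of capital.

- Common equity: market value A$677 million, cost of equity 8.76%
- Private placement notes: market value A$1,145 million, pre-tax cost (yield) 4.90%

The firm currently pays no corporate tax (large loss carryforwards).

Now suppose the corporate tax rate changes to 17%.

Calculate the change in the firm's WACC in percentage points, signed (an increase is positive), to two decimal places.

-0.52 pp

Current WACC:
Total capital V = 677 + 1145 = 1822.
Equity: weight = 677/1822 = 0.3716; cost = 8.76%.
Private placement notes: weight = 1145/1822 = 0.6284; after-tax cost = 4.9% × (1 − 0%) = 4.9000%.
WACC = 0.3716 × 8.7600% + 0.6284 × 4.9000% = 6.3343%.
After the change:
Total capital V = 677 + 1145 = 1822.
Equity: weight = 677/1822 = 0.3716; cost = 8.76%.
Private placement notes: weight = 1145/1822 = 0.6284; after-tax cost = 4.9% × (1 − 17%) = 4.0670%.
WACC = 0.3716 × 8.7600% + 0.6284 × 4.0670% = 5.8108%.
Change in WACC = 5.8108% − 6.3343% = -0.5235 pp.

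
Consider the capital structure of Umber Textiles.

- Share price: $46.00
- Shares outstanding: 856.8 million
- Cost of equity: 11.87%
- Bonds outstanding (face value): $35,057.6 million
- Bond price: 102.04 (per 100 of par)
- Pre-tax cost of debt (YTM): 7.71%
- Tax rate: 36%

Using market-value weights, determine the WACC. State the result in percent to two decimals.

Market value of equity E = 46.0 × 856.8m = 39412.8m. Market value of debt D = 35057.6m × 102.04/100 = 35772.77504m.
Total capital V = 39412.8 + 35772.77504 = 75185.57504.
Equity: weight = 39412.8/75185.57504 = 0.5242; cost = 11.87%.
Bonds outstanding: weight = 35772.77504/75185.57504 = 0.4758; after-tax cost = 7.71% × (1 − 36%) = 4.9344%.
WACC = 0.5242 × 11.8700% + 0.4758 × 4.9344% = 8.5701%.

8.57%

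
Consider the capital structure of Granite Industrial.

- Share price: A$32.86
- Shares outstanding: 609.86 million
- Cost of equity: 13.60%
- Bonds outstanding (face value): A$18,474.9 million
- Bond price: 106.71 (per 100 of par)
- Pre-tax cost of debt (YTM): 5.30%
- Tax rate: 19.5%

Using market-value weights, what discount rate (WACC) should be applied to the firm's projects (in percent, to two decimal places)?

8.97%

Market value of equity E = 32.86 × 609.86m = 20039.9996m. Market value of debt D = 18474.9m × 106.71/100 = 19714.56579m.
Total capital V = 20039.9996 + 19714.56579 = 39754.56539.
Equity: weight = 20039.9996/39754.56539 = 0.5041; cost = 13.6%.
Bonds outstanding: weight = 19714.56579/39754.56539 = 0.4959; after-tax cost = 5.3% × (1 − 19.5%) = 4.2665%.
WACC = 0.5041 × 13.6000% + 0.4959 × 4.2665% = 8.9715%.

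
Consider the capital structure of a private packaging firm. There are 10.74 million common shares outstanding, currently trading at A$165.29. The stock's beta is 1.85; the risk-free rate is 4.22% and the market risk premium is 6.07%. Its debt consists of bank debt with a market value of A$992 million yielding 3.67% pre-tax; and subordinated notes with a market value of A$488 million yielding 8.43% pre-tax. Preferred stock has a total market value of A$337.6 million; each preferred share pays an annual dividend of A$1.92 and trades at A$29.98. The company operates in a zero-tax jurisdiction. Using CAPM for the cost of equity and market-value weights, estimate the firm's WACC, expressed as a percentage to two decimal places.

Cost of equity via CAPM: Re = 4.22% + 1.85 × 6.07% = 15.4495%.
Cost of preferred: Rp = 1.92 / 29.98 = 6.4043%.
Market value of equity E = 165.29 × 10.74m = 1775.2146m.
Total capital V = 1775.2146 + 337.6 + 992 + 488 = 3592.8146.
Equity: weight = 1775.2146/3592.8146 = 0.4941; cost = 15.4495%.
Preferred: weight = 337.6/3592.8146 = 0.0940; cost = 6.4043%.
Bank debt: weight = 992/3592.8146 = 0.2761; after-tax cost = 3.67% × (1 − 0%) = 3.6700%.
Subordinated notes: weight = 488/3592.8146 = 0.1358; after-tax cost = 8.43% × (1 − 0%) = 8.4300%.
WACC = 0.4941 × 15.4495% + 0.0940 × 6.4043% + 0.2761 × 3.6700% + 0.1358 × 8.4300% = 10.3937%.

10.39%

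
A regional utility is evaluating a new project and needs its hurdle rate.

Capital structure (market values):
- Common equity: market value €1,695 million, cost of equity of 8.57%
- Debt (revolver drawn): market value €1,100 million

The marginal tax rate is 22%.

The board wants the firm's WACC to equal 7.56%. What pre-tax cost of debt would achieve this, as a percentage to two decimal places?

7.70%

Total capital V = 1695 + 1100 = 2795.
Equity weight = 1695/2795 = 0.6064.
Revolver drawn weight = 1100/2795 = 0.3936.
Equity contribution = 0.6064 × 8.57% = 5.1972%.
Remaining for debt = 7.56% − 5.1972% = 2.3628%.
Rd × (1 − 22%) × 0.3936 = 2.3628%  ⇒  Rd = 7.6970%.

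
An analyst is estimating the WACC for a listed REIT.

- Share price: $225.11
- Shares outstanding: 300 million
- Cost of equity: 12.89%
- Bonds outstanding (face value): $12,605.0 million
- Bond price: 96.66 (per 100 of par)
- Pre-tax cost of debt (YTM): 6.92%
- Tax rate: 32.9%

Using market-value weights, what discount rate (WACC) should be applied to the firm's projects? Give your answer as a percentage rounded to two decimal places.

11.63%

Market value of equity E = 225.11 × 300m = 67533m. Market value of debt D = 12605m × 96.66/100 = 12183.993m.
Total capital V = 67533 + 12183.993 = 79716.993.
Equity: weight = 67533/79716.993 = 0.8472; cost = 12.89%.
Bonds outstanding: weight = 12183.993/79716.993 = 0.1528; after-tax cost = 6.92% × (1 − 32.9%) = 4.6433%.
WACC = 0.8472 × 12.8900% + 0.1528 × 4.6433% = 11.6296%.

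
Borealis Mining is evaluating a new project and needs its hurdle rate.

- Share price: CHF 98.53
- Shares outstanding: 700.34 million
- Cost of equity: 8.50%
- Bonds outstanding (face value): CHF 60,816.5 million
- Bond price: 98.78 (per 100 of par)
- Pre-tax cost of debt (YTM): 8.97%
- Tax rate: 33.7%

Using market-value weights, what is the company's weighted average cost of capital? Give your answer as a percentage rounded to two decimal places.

Market value of equity E = 98.53 × 700.34m = 69004.5002m. Market value of debt D = 60816.5m × 98.78/100 = 60074.5387m.
Total capital V = 69004.5002 + 60074.5387 = 129079.0389.
Equity: weight = 69004.5002/129079.0389 = 0.5346; cost = 8.5%.
Bonds outstanding: weight = 60074.5387/129079.0389 = 0.4654; after-tax cost = 8.97% × (1 − 33.7%) = 5.9471%.
WACC = 0.5346 × 8.5000% + 0.4654 × 5.9471% = 7.3119%.

7.31%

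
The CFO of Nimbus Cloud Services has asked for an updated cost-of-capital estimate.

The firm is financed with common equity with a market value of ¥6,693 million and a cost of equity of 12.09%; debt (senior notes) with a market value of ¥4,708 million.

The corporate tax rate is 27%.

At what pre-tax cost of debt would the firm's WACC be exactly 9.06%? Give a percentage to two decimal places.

Total capital V = 6693 + 4708 = 11401.
Equity weight = 6693/11401 = 0.5871.
Senior notes weight = 4708/11401 = 0.4129.
Equity contribution = 0.5871 × 12.09% = 7.0975%.
Remaining for debt = 9.06% − 7.0975% = 1.9625%.
Rd × (1 − 27%) × 0.4129 = 1.9625%  ⇒  Rd = 6.5103%.

6.51%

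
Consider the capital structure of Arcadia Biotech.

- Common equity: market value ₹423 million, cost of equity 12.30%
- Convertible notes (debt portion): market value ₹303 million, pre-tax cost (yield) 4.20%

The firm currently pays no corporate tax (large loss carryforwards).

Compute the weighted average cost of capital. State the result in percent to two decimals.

Total capital V = 423 + 303 = 726.
Equity: weight = 423/726 = 0.5826; cost = 12.3%.
Convertible notes (debt portion): weight = 303/726 = 0.4174; after-tax cost = 4.2% × (1 − 0%) = 4.2000%.
WACC = 0.5826 × 12.3000% + 0.4174 × 4.2000% = 8.9194%.

8.92%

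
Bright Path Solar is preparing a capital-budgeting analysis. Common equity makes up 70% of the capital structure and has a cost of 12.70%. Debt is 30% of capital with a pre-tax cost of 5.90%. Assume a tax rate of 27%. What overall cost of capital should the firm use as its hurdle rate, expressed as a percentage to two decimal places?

After-tax cost of debt = 5.9% × (1 − 27%) = 4.3070%.
WACC = 0.700 × 12.7000% + 0.300 × 4.3070% = 10.1821%.

10.18%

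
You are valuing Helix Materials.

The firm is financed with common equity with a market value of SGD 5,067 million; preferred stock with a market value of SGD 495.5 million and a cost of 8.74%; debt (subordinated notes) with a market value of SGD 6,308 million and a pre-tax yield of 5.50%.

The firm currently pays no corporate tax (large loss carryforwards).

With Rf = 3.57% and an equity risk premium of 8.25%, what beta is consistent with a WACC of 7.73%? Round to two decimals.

Total capital V = 5067 + 495.5 + 6308 = 11870.5.
Equity weight = 5067/11870.5 = 0.4269.
Preferred weight = 495.5/11870.5 = 0.0417.
Subordinated notes weight = 6308/11870.5 = 0.5314.
Debt contribution = 0.5314 × 5.5% × (1 − 0%) = 2.9227%.
Preferred contribution = 0.0417 × 8.74% = 0.3648%.
Required equity contribution = 7.73% − 3.2875% = 4.4425%  ⇒  Re = 10.4074%.
CAPM: 10.4074% = 3.57% + β × 8.25%  ⇒  β = 0.8288.

0.83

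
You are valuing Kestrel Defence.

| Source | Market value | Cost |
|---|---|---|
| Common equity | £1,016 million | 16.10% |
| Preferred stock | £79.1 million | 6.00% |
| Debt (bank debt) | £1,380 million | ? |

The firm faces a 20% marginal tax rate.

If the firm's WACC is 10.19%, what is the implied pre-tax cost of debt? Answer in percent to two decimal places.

7.60%

Total capital V = 1016 + 79.1 + 1380 = 2475.1.
Equity weight = 1016/2475.1 = 0.4105.
Preferred weight = 79.1/2475.1 = 0.0320.
Bank debt weight = 1380/2475.1 = 0.5576.
Equity contribution = 0.4105 × 16.1% = 6.6089%.
Preferred contribution = 0.0320 × 6% = 0.1917%.
Remaining for debt = 10.19% − 6.8006% = 3.3894%.
Rd × (1 − 20%) × 0.5576 = 3.3894%  ⇒  Rd = 7.5988%.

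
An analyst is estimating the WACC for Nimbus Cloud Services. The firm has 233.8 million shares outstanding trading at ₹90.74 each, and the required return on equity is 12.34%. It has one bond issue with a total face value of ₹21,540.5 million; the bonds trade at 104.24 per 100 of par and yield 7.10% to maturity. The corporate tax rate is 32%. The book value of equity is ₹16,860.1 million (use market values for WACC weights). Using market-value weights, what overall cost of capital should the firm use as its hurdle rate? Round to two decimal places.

Market value of equity E = 90.74 × 233.8m = 21215.012m. Market value of debt D = 21540.5m × 104.24/100 = 22453.8172m.
Total capital V = 21215.012 + 22453.8172 = 43668.8292.
Equity: weight = 21215.012/43668.8292 = 0.4858; cost = 12.34%.
Bonds outstanding: weight = 22453.8172/43668.8292 = 0.5142; after-tax cost = 7.1% × (1 − 32%) = 4.8280%.
WACC = 0.4858 × 12.3400% + 0.5142 × 4.8280% = 8.4774%.

8.48%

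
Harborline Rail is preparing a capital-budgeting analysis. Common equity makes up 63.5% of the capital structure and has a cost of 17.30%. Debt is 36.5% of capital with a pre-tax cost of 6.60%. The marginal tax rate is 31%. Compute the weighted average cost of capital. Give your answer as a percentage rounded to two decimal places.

After-tax cost of debt = 6.6% × (1 − 31%) = 4.5540%.
WACC = 0.635 × 17.3000% + 0.365 × 4.5540% = 12.6477%.

12.65%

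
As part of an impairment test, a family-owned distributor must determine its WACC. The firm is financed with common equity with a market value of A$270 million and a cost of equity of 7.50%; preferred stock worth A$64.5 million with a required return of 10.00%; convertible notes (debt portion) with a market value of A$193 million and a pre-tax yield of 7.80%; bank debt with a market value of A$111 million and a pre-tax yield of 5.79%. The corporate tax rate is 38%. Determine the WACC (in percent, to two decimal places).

Total capital V = 270 + 64.5 + 193 + 111 = 638.5.
Equity: weight = 270/638.5 = 0.4229; cost = 7.5%.
Preferred: weight = 64.5/638.5 = 0.1010; cost = 10%.
Convertible notes (debt portion): weight = 193/638.5 = 0.3023; after-tax cost = 7.8% × (1 − 38%) = 4.8360%.
Bank debt: weight = 111/638.5 = 0.1738; after-tax cost = 5.79% × (1 − 38%) = 3.5898%.
WACC = 0.4229 × 7.5000% + 0.1010 × 10.0000% + 0.3023 × 4.8360% + 0.1738 × 3.5898% = 6.2675%.

6.27%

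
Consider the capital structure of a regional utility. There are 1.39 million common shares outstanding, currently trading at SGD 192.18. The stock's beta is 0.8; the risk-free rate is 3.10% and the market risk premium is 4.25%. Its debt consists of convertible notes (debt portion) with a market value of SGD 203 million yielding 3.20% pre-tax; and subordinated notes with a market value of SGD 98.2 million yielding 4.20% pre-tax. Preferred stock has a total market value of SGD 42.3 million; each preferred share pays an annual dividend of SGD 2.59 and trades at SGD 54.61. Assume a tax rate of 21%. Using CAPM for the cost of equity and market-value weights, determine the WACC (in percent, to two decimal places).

Cost of equity via CAPM: Re = 3.1% + 0.8 × 4.25% = 6.5000%.
Cost of preferred: Rp = 2.59 / 54.61 = 4.7427%.
Market value of equity E = 192.18 × 1.39m = 267.1302m.
Total capital V = 267.1302 + 42.3 + 203 + 98.2 = 610.6302.
Equity: weight = 267.1302/610.6302 = 0.4375; cost = 6.5%.
Preferred: weight = 42.3/610.6302 = 0.0693; cost = 4.7427%.
Convertible notes (debt portion): weight = 203/610.6302 = 0.3324; after-tax cost = 3.2% × (1 − 21%) = 2.5280%.
Subordinated notes: weight = 98.2/610.6302 = 0.1608; after-tax cost = 4.2% × (1 − 21%) = 3.3180%.
WACC = 0.4375 × 6.5000% + 0.0693 × 4.7427% + 0.3324 × 2.5280% + 0.1608 × 3.3180% = 4.5461%.

4.55%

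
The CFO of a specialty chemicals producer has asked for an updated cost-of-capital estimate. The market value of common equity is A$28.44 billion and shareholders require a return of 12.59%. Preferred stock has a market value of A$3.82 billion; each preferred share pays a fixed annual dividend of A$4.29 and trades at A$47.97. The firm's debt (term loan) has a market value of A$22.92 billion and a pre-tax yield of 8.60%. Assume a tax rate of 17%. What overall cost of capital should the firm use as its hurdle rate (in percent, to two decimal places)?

Cost of preferred: Rp = 4.29 / 47.97 = 8.9431%.
Total capital V = 28.44 + 3.82 + 22.92 = 55.18.
Equity: weight = 28.44/55.18 = 0.5154; cost = 12.59%.
Preferred: weight = 3.82/55.18 = 0.0692; cost = 8.9431%.
Term loan: weight = 22.92/55.18 = 0.4154; after-tax cost = 8.6% × (1 − 17%) = 7.1380%.
WACC = 0.5154 × 12.5900% + 0.0692 × 8.9431% + 0.4154 × 7.1380% = 10.0729%.

10.07%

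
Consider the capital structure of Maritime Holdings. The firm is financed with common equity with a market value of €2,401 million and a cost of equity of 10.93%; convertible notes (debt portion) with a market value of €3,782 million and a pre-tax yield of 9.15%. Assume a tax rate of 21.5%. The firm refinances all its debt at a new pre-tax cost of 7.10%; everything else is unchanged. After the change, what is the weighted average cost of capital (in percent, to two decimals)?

After the change:
Total capital V = 2401 + 3782 = 6183.
Equity: weight = 2401/6183 = 0.3883; cost = 10.93%.
Convertible notes (debt portion): weight = 3782/6183 = 0.6117; after-tax cost = 7.1% × (1 − 21.5%) = 5.5735%.
WACC = 0.3883 × 10.9300% + 0.6117 × 5.5735% = 7.6536%.

7.65%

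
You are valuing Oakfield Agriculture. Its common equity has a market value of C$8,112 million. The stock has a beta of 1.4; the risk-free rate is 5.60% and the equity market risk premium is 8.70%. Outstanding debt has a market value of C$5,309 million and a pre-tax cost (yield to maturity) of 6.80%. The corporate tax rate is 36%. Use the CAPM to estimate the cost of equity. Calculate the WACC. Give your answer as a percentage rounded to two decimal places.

12.47%

Cost of equity via CAPM: Re = 5.6% + 1.4 × 8.7% = 17.7800%.
Total capital V = 8112 + 5309 = 13421.
Equity: weight = 8112/13421 = 0.6044; cost = 17.78%.
Debt: weight = 5309/13421 = 0.3956; after-tax cost = 6.8% × (1 − 36%) = 4.3520%.
WACC = 0.6044 × 17.7800% + 0.3956 × 4.3520% = 12.4682%.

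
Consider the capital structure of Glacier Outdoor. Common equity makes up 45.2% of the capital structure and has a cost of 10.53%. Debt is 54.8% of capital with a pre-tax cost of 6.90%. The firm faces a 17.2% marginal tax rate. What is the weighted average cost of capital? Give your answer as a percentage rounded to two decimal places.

After-tax cost of debt = 6.9% × (1 − 17.2%) = 5.7132%.
WACC = 0.452 × 10.5300% + 0.548 × 5.7132% = 7.8904%.

7.89%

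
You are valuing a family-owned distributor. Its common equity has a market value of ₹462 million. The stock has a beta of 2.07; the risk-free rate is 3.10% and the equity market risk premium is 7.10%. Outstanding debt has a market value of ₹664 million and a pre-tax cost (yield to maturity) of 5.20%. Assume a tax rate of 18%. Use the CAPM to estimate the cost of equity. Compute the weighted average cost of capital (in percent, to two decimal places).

9.82%

Cost of equity via CAPM: Re = 3.1% + 2.07 × 7.1% = 17.7970%.
Total capital V = 462 + 664 = 1126.
Equity: weight = 462/1126 = 0.4103; cost = 17.797%.
Debt: weight = 664/1126 = 0.5897; after-tax cost = 5.2% × (1 − 18%) = 4.2640%.
WACC = 0.4103 × 17.7970% + 0.5897 × 4.2640% = 9.8166%.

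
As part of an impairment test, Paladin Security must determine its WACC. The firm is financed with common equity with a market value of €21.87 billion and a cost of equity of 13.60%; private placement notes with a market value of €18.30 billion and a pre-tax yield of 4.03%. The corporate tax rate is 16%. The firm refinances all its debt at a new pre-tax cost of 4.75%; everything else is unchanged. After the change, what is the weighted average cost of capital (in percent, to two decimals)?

9.22%

After the change:
Total capital V = 21.87 + 18.3 = 40.17.
Equity: weight = 21.87/40.17 = 0.5444; cost = 13.6%.
Private placement notes: weight = 18.3/40.17 = 0.4556; after-tax cost = 4.75% × (1 − 16%) = 3.9900%.
WACC = 0.5444 × 13.6000% + 0.4556 × 3.9900% = 9.2220%.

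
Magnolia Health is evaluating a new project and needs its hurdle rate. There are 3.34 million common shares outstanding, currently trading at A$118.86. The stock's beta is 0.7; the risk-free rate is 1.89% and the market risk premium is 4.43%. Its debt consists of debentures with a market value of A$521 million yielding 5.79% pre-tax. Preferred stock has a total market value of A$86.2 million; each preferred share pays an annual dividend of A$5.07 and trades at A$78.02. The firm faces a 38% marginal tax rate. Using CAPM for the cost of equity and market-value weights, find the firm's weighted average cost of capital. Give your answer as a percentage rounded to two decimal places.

Cost of equity via CAPM: Re = 1.89% + 0.7 × 4.43% = 4.9910%.
Cost of preferred: Rp = 5.07 / 78.02 = 6.4983%.
Market value of equity E = 118.86 × 3.34m = 396.9924m.
Total capital V = 396.9924 + 86.2 + 521 = 1004.1924.
Equity: weight = 396.9924/1004.1924 = 0.3953; cost = 4.991%.
Preferred: weight = 86.2/1004.1924 = 0.0858; cost = 6.4983%.
Debentures: weight = 521/1004.1924 = 0.5188; after-tax cost = 5.79% × (1 − 38%) = 3.5898%.
WACC = 0.3953 × 4.9910% + 0.0858 × 6.4983% + 0.5188 × 3.5898% = 4.3934%.

4.39%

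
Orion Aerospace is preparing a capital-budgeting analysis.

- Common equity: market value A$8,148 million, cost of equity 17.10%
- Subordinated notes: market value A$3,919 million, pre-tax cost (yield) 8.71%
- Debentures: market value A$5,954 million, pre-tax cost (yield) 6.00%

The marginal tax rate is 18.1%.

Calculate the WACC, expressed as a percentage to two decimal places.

10.91%

Total capital V = 8148 + 3919 + 5954 = 18021.
Equity: weight = 8148/18021 = 0.4521; cost = 17.1%.
Subordinated notes: weight = 3919/18021 = 0.2175; after-tax cost = 8.71% × (1 − 18.1%) = 7.1335%.
Debentures: weight = 5954/18021 = 0.3304; after-tax cost = 6% × (1 − 18.1%) = 4.9140%.
WACC = 0.4521 × 17.1000% + 0.2175 × 7.1335% + 0.3304 × 4.9140% = 10.9064%.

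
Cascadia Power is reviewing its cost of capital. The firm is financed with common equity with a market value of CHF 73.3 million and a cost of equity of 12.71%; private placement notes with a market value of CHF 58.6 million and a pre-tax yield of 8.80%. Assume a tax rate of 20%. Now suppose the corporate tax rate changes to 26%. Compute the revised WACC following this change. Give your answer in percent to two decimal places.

9.96%

After the change:
Total capital V = 73.3 + 58.6 = 131.9.
Equity: weight = 73.3/131.9 = 0.5557; cost = 12.71%.
Private placement notes: weight = 58.6/131.9 = 0.4443; after-tax cost = 8.8% × (1 − 26%) = 6.5120%.
WACC = 0.5557 × 12.7100% + 0.4443 × 6.5120% = 9.9564%.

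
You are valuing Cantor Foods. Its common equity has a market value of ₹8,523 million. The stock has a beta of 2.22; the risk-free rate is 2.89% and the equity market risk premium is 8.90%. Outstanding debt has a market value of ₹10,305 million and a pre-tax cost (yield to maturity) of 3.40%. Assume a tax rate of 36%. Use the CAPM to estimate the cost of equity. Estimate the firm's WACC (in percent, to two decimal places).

Cost of equity via CAPM: Re = 2.89% + 2.22 × 8.9% = 22.6480%.
Total capital V = 8523 + 10305 = 18828.
Equity: weight = 8523/18828 = 0.4527; cost = 22.648%.
Debt: weight = 10305/18828 = 0.5473; after-tax cost = 3.4% × (1 − 36%) = 2.1760%.
WACC = 0.4527 × 22.6480% + 0.5473 × 2.1760% = 11.4432%.

11.44%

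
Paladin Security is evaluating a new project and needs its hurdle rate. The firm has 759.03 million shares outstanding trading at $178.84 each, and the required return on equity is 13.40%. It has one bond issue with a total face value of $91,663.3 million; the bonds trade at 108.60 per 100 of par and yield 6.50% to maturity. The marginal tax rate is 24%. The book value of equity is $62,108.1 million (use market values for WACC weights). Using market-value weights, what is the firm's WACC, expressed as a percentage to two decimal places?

Market value of equity E = 178.84 × 759.03m = 135744.9252m. Market value of debt D = 91663.3m × 108.6/100 = 99546.3438m.
Total capital V = 135744.9252 + 99546.3438 = 235291.269.
Equity: weight = 135744.9252/235291.269 = 0.5769; cost = 13.4%.
Bonds outstanding: weight = 99546.3438/235291.269 = 0.4231; after-tax cost = 6.5% × (1 − 24%) = 4.9400%.
WACC = 0.5769 × 13.4000% + 0.4231 × 4.9400% = 9.8208%.

9.82%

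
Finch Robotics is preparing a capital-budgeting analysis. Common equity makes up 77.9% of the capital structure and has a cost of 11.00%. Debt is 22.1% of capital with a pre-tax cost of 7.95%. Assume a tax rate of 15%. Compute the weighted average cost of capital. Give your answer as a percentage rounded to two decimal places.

10.06%

After-tax cost of debt = 7.95% × (1 − 15%) = 6.7575%.
WACC = 0.779 × 11.0000% + 0.221 × 6.7575% = 10.0624%.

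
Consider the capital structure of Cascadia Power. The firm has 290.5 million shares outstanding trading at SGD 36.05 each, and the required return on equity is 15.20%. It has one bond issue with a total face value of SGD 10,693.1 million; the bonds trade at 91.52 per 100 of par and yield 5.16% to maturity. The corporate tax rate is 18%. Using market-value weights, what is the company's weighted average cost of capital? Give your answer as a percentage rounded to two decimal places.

9.90%

Market value of equity E = 36.05 × 290.5m = 10472.525m. Market value of debt D = 10693.1m × 91.52/100 = 9786.32512m.
Total capital V = 10472.525 + 9786.32512 = 20258.85012.
Equity: weight = 10472.525/20258.85012 = 0.5169; cost = 15.2%.
Bonds outstanding: weight = 9786.32512/20258.85012 = 0.4831; after-tax cost = 5.16% × (1 − 18%) = 4.2312%.
WACC = 0.5169 × 15.2000% + 0.4831 × 4.2312% = 9.9014%.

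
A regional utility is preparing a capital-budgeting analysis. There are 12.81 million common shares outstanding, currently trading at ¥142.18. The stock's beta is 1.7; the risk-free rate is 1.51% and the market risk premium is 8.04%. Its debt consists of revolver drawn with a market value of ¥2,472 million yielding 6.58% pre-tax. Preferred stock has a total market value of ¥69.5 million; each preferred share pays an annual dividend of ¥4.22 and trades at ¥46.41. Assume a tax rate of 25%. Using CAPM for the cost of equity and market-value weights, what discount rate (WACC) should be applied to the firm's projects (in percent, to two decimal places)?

9.28%

Cost of equity via CAPM: Re = 1.51% + 1.7 × 8.04% = 15.1780%.
Cost of preferred: Rp = 4.22 / 46.41 = 9.0929%.
Market value of equity E = 142.18 × 12.81m = 1821.3258m.
Total capital V = 1821.3258 + 69.5 + 2472 = 4362.8258.
Equity: weight = 1821.3258/4362.8258 = 0.4175; cost = 15.178%.
Preferred: weight = 69.5/4362.8258 = 0.0159; cost = 9.0929%.
Revolver drawn: weight = 2472/4362.8258 = 0.5666; after-tax cost = 6.58% × (1 − 25%) = 4.9350%.
WACC = 0.4175 × 15.1780% + 0.0159 × 9.0929% + 0.5666 × 4.9350% = 9.2773%.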